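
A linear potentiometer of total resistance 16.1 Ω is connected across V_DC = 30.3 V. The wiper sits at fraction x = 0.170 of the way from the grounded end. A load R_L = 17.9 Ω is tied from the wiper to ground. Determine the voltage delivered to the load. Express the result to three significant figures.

V_out ≈ 4.57 V

The pot divides into 13.36 Ω above the wiper and 2.737 Ω below.
Lower segment in parallel with the load: 2.737 ‖ 17.9 = 2.374 Ω.
Loaded-divider output: V_out = 30.3 × 0.1509 = 4.571 V.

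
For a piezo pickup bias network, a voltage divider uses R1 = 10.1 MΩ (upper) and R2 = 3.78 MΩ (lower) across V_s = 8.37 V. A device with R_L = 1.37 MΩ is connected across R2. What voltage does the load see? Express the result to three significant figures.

R2 ‖ R_L = (3.78 × 1.37)/(3.78 + 1.37) = 1.006 MΩ.
Now apply the divider: V_out = 8.37 × 0.09055 = 0.7579 V.

V_out ≈ 0.758 V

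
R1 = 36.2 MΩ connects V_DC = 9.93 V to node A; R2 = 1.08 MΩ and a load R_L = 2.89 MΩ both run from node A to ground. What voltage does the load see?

First combine the lower leg with the load: R2 ‖ R_L = 0.7862 MΩ.
Then V_out = V_DC · R2'/(R1 + R2') = 9.93 × 0.7862/36.99 = 0.2111 V.

V_out ≈ 0.211 V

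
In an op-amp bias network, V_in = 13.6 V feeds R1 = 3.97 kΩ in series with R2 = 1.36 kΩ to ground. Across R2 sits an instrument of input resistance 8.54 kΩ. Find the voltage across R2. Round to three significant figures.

First combine the lower leg with the load: R2 ‖ R_L = 1.173 kΩ.
Now apply the divider: V_out = 13.6 × 0.2281 = 3.102 V.
(Unloaded it would be 3.47 V; the load pulls it down.)

V_out ≈ 3.10 V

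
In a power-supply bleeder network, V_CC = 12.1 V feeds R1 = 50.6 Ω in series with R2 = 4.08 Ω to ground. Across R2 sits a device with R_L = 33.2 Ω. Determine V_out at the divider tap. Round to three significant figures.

V_out ≈ 0.811 V

First combine the lower leg with the load: R2 ‖ R_L = 3.633 Ω.
Then V_out = V_CC · R2'/(R1 + R2') = 12.1 × 3.633/54.23 = 0.8107 V.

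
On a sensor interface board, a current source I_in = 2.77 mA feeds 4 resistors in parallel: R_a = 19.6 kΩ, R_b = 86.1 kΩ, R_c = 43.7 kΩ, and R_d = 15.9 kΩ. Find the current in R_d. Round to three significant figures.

Conductances: ΣG = 1/19.6 + 1/86.1 + 1/43.7 + 1/15.9 = 0.1484 (1/kΩ).
R_d takes the fraction G_k/ΣG = 0.06289/0.1484 = 0.4238, so I = 2.77 × 0.4238 = 1.174 mA.

I ≈ 1.17 mA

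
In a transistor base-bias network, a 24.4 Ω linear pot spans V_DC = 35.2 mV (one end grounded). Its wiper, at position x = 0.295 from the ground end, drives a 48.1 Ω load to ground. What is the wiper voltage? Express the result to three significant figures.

V_out ≈ 9.39 mV

The pot divides into 17.20 Ω above the wiper and 7.198 Ω below.
Lower segment in parallel with the load: 7.198 ‖ 48.1 = 6.261 Ω.
V_out = 35.2 × 6.261/(17.20 + 6.261) = 9.393 mV.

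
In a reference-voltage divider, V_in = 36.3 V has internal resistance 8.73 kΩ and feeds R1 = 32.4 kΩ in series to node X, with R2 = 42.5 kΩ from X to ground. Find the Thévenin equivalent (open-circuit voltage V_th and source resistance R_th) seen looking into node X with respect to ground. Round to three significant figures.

V_th ≈ 18.4 V, R_th ≈ 20.9 kΩ

R1' = 8.73 + 32.4 = 41.13 kΩ (source resistance + R1).
Open-circuit (no load on X): V_th = V_in · R2/(R1' + R2) = 36.3 × 42.5/(41.13 + 42.5) = 18.45 V.
Looking into X with the source shorted: R_th = R1'·R2/(R1'+R2) = 41.13 × 42.5/83.63 = 20.90 kΩ.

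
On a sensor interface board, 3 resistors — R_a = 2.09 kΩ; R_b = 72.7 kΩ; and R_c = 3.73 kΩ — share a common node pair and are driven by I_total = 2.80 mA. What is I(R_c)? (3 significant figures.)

Conductances: ΣG = 1/2.09 + 1/72.7 + 1/3.73 = 0.7603 (1/kΩ).
By the current-divider rule, I = I_total · G_k/ΣG = 2.80 × 0.3526 = 0.9873 mA.

I ≈ 0.987 mA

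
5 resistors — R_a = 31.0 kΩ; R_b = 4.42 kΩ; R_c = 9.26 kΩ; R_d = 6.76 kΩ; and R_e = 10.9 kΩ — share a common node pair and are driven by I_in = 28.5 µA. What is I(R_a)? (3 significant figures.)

ΣG = 1/31.0 + 1/4.42 + 1/9.26 + 1/6.76 + 1/10.9 = 0.6062.
By the current-divider rule, I = I_in · G_k/ΣG = 28.5 × 0.05322 = 1.517 µA.

I ≈ 1.52 µA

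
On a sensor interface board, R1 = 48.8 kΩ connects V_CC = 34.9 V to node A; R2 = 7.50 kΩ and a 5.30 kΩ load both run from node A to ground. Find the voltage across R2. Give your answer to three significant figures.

R2 ‖ R_L = (7.50 × 5.30)/(7.50 + 5.30) = 3.105 kΩ.
Voltage divider with the loaded lower leg: V_out = 34.9 × 3.105/(48.8 + 3.105) = 34.9 × 0.05983 = 2.088 V.
(Unloaded it would be 4.65 V; the load pulls it down.)

V_out ≈ 2.09 V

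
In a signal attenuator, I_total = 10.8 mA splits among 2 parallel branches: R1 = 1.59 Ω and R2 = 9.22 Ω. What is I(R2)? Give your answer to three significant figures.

I ≈ 1.59 mA

Two-branch current divider: I_k = I_total · R_other/(R_1 + R_2).
I(R2) = 10.8 × 1.59/(1.59 + 9.22) = 10.8 × 0.1471 = 1.589 mA.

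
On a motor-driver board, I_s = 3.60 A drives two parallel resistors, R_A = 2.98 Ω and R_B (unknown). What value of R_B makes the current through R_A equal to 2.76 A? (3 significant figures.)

R_B ≈ 9.79 Ω

Two-branch current divider: I_A = I_s · R_B/(R_A + R_B).
2.76/3.60 = R_B/(R_A + R_B) → R_B = R_A · (0.7667)/(1 − 0.7667) = 2.98 × 3.286 = 9.791 Ω.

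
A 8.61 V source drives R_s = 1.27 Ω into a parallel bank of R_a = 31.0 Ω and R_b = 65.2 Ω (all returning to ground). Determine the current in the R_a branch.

I ≈ 0.262 A

Parallel bank: R_p = 1/(1/31.0 + 1/65.2) = 21.01 Ω.
V_A by voltage divider: V_A = 8.61 × 21.01/(1.27 + 21.01) = 8.119 V.
I(R_a) = V_A / R_a = 8.119/31.0 = 0.2619 A.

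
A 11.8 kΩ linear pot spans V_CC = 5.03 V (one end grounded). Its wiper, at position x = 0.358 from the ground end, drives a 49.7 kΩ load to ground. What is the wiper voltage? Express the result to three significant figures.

The pot divides into 7.576 kΩ above the wiper and 4.224 kΩ below.
(x·R_p) ‖ R_L = 3.893 kΩ.
V_out = 5.03 × 3.893/(7.576 + 3.893) = 1.708 V.

V_out ≈ 1.71 V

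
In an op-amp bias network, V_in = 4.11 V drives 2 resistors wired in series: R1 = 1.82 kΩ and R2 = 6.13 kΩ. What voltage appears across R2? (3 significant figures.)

V ≈ 3.17 V

ΣR = 1.82 + 6.13 = 7.950 kΩ.
V = V_in · R/ΣR = 4.11 × 0.7711 = 3.169 V.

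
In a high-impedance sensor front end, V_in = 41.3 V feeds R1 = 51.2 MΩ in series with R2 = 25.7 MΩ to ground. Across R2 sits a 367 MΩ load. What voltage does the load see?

V_out ≈ 13.2 V

R2 ‖ R_L = (25.7 × 367)/(25.7 + 367) = 24.02 MΩ.
Then V_out = V_in · R2'/(R1 + R2') = 41.3 × 24.02/75.22 = 13.19 V.
(Unloaded it would be 13.8 V; the load pulls it down.)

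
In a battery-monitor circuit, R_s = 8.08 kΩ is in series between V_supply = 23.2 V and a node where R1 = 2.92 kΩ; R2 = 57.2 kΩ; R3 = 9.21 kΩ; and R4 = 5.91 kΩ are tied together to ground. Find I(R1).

Combine the parallel branches: R_p = (1/2.92 + 1/57.2 + 1/9.21 + 1/5.91)⁻¹ = 1.568 kΩ.
V_A by voltage divider: V_A = 23.2 × 1.568/(8.08 + 1.568) = 3.771 V.
I(R1) = V_A / R1 = 3.771/2.92 = 1.291 mA.

I ≈ 1.29 mA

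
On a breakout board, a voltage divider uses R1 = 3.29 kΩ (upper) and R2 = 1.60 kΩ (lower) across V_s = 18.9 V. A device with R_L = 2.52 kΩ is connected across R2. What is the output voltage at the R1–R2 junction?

First combine the lower leg with the load: R2 ‖ R_L = 0.9786 kΩ.
Then V_out = V_s · R2'/(R1 + R2') = 18.9 × 0.9786/4.269 = 4.333 V.

V_out ≈ 4.33 V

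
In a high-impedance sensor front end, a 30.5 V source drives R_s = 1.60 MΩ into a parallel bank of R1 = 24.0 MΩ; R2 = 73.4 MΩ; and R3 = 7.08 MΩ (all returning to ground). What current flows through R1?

Parallel bank: R_p = 1/(1/24.0 + 1/73.4 + 1/7.08) = 5.088 MΩ.
V_A = 30.5 × 5.088/6.688 = 23.20 V.
I(R1) = V_A / R1 = 23.20/24.0 = 0.9668 µA.

I ≈ 0.967 µA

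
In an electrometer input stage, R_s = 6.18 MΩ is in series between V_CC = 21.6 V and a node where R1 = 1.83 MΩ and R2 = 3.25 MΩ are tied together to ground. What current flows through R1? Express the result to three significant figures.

Equivalent of the parallel group: R_p = 1.171 MΩ.
V_A = 21.6 × 1.171/7.351 = 3.440 V.
Branch current I = V_A/R1 = 3.440/1.83 = 1.880 µA.

I ≈ 1.88 µA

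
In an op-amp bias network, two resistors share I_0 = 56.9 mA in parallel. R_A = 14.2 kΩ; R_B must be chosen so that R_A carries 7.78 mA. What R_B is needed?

R_B ≈ 2.25 kΩ

In a two-way split, I_A/I_0 = R_B/(R_A + R_B).
7.78/56.9 = R_B/(R_A + R_B) → R_B = R_A · (0.1367)/(1 − 0.1367) = 14.2 × 0.1584 = 2.249 kΩ.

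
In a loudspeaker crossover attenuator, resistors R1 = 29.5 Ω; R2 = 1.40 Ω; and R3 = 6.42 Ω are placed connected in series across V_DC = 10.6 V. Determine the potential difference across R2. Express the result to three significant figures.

V ≈ 0.398 V

Total series resistance ΣR = 29.5 + 1.40 + 6.42 = 37.32 Ω.
By the voltage-divider rule, V = 10.6 × 1.400/37.32 = 0.3976 V.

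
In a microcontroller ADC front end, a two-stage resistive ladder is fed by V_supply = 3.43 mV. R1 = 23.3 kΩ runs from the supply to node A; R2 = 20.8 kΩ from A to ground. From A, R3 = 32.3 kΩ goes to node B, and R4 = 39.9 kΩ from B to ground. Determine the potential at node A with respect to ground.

Looking into the second stage from A: R3 + R4 = 72.20 kΩ appears in parallel with R2.
R2 ‖ (R3+R4) = 16.15 kΩ.
V_A = 3.43 × 16.15/(23.3 + 16.15) = 1.404 mV.

V_A ≈ 1.40 mV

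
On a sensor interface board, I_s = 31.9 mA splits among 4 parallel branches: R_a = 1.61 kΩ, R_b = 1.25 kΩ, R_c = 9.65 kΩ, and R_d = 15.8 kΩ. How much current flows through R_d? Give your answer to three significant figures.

I ≈ 1.27 mA

Conductances: ΣG = 1/1.61 + 1/1.25 + 1/9.65 + 1/15.8 = 1.588 (1/kΩ).
Current divider: I(R_d) = I_s · G_k/ΣG = 31.9 × (0.06329/1.588) = 31.9 × 0.03985 = 1.271 mA.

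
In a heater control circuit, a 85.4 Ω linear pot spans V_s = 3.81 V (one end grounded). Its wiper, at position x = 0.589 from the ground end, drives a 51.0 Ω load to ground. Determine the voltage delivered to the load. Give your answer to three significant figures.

V_out ≈ 1.60 V

Split the track: R_lower = x·R_p = 50.30 Ω, R_upper = (1−x)·R_p = 35.10 Ω.
R_L loads the lower segment: effective lower R = 25.32 Ω.
V_out = 3.81 × 25.32/(35.10 + 25.32) = 1.597 V.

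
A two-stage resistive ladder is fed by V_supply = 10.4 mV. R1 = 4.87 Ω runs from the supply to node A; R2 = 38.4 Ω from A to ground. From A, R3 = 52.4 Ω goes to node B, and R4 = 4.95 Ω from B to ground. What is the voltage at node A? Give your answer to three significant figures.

V_A ≈ 8.58 mV

Node A sees R2 in parallel with the series input of stage 2, R3 + R4 = 57.35 Ω.
Effective lower resistance at A: R2 ‖ 57.35 = 23.00 Ω.
So V_A = 10.4 × 0.8253 = 8.583 mV.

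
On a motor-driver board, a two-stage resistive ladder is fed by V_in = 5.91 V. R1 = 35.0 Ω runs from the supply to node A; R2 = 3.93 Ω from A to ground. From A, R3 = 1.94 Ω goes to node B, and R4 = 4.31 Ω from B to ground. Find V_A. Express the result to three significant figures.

V_A ≈ 0.381 V

The second stage (R3 + R4 = 6.250 Ω) loads node A in parallel with R2.
Effective lower resistance at A: R2 ‖ 6.250 = 2.413 Ω.
First divider: V_A = V_in · 2.413/(35.0 + 2.413) = 0.3811 V.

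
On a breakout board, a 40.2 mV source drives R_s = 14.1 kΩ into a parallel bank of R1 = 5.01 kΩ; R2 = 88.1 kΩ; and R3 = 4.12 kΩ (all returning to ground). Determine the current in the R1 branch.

I ≈ 1.08 µA

Parallel bank: R_p = 1/(1/5.01 + 1/88.1 + 1/4.12) = 2.204 kΩ.
V_A by voltage divider: V_A = 40.2 × 2.204/(14.1 + 2.204) = 5.435 mV.
Branch current I = V_A/R1 = 5.435/5.01 = 1.085 µA.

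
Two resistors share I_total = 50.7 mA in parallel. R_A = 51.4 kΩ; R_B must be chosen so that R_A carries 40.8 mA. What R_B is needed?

R_B ≈ 212 kΩ

The fraction through R_A equals R_B/(R_A+R_B).
40.8/50.7 = R_B/(R_A + R_B) → R_B = R_A · (0.8047)/(1 − 0.8047) = 51.4 × 4.121 = 211.8 kΩ.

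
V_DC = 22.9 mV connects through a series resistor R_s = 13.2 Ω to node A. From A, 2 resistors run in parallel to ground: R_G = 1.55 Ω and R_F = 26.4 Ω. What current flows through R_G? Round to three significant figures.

I ≈ 1.48 mA

Combine the parallel branches: R_p = (1/1.55 + 1/26.4)⁻¹ = 1.464 Ω.
V_A by voltage divider: V_A = 22.9 × 1.464/(13.2 + 1.464) = 2.286 mV.
Branch current I = V_A/R_G = 2.286/1.55 = 1.475 mA.
(Equivalently: I_total = 1.562 mA, then current-divider fraction G_k/ΣG = 0.9445.)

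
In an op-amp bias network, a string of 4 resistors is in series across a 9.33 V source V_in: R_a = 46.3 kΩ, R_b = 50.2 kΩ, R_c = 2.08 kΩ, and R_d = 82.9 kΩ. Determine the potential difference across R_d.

V ≈ 4.26 V

Series total: ΣR = 46.3 + 50.2 + 2.08 + 82.9 = 181.5 kΩ.
By the voltage-divider rule, V = 9.33 × 82.90/181.5 = 4.262 V.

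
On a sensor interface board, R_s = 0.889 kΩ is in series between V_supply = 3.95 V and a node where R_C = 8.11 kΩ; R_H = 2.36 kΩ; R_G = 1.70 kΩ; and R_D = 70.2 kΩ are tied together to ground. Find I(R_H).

I ≈ 0.828 mA

Combine the parallel branches: R_p = (1/8.11 + 1/2.36 + 1/1.70 + 1/70.2)⁻¹ = 0.8699 kΩ.
Node voltage V_A = V_supply · R_p/(R_s + R_p) = 3.95 × 0.4946 = 1.954 V.
Branch current I = V_A/R_H = 1.954/2.36 = 0.8278 mA.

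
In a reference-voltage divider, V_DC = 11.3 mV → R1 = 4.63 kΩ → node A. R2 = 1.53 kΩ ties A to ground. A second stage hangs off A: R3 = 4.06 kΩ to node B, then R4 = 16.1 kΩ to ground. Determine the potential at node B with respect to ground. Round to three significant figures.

V_B ≈ 2.12 mV

Looking into the second stage from A: R3 + R4 = 20.16 kΩ appears in parallel with R2.
R2 ‖ (R3+R4) = 1.422 kΩ.
So V_A = 11.3 × 0.2350 = 2.655 mV.
Stage 2 is unloaded, so V_B = V_A · R4/(R3+R4) = 2.655 × 16.1/20.16 = 2.120 mV.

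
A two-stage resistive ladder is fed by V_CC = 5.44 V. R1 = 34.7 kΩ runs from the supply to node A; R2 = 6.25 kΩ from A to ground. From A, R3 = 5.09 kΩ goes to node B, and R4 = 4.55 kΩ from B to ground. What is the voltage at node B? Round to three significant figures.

V_B ≈ 0.253 V

The second stage (R3 + R4 = 9.640 kΩ) loads node A in parallel with R2.
R2 ‖ (R3+R4) = 3.792 kΩ.
V_A = 5.44 × 3.792/(34.7 + 3.792) = 0.5359 V.
Then the unloaded second divider: V_B = V_A × R4/(R3+R4) = 0.5359 × 0.4720 = 0.2529 V.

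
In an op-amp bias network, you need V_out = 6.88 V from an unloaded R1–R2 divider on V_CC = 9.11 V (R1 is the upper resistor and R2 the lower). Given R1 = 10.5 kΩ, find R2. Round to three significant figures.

R2 ≈ 32.4 kΩ

V_out/V_CC = R2/(R1+R2) = 0.7552.
So R2 = R1 · V_out/(V_CC − V_out) = 10.5 × 6.88/(9.11 − 6.88) = 10.5 × 3.085 = 32.39 kΩ.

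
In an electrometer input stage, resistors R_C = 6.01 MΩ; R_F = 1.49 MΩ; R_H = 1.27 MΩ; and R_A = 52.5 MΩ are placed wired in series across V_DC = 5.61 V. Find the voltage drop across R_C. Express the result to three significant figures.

V ≈ 0.550 V

Series total: ΣR = 6.01 + 1.49 + 1.27 + 52.5 = 61.27 MΩ.
Voltage divider: V = V_DC · (6.010 / 61.27) = 5.61 × 0.09809 = 0.5503 V.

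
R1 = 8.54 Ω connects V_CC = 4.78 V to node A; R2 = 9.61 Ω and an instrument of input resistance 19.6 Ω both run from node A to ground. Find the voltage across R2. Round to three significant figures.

R2 ‖ R_L = (9.61 × 19.6)/(9.61 + 19.6) = 6.448 Ω.
Voltage divider with the loaded lower leg: V_out = 4.78 × 6.448/(8.54 + 6.448) = 4.78 × 0.4302 = 2.056 V.

V_out ≈ 2.06 V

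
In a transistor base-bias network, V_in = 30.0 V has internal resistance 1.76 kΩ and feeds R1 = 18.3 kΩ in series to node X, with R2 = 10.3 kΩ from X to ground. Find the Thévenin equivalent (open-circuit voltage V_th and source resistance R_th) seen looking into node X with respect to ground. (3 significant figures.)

V_th ≈ 10.2 V, R_th ≈ 6.81 kΩ

R1' = 1.76 + 18.3 = 20.06 kΩ (source resistance + R1).
V_th is the unloaded tap voltage: V_in · R2/(R1'+R2) = 30.0 × 0.3393 = 10.18 V.
Looking into X with the source shorted: R_th = R1'·R2/(R1'+R2) = 20.06 × 10.3/30.36 = 6.806 kΩ.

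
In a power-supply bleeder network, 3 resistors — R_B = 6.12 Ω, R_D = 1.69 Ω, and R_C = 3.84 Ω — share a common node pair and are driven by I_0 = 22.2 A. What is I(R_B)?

Total conductance ΣG = 1/6.12 + 1/1.69 + 1/3.84 = 1.016 (units of 1/Ω).
R_B takes the fraction G_k/ΣG = 0.1634/1.016 = 0.1609, so I = 22.2 × 0.1609 = 3.572 A.

I ≈ 3.57 A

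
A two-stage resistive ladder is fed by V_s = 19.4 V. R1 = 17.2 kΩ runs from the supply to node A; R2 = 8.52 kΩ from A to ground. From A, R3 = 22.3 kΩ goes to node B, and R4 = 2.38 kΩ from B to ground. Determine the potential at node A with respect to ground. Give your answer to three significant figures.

V_A ≈ 5.22 V

Looking into the second stage from A: R3 + R4 = 24.68 kΩ appears in parallel with R2.
R2 ‖ (R3+R4) = 6.334 kΩ.
V_A = 19.4 × 6.334/(17.2 + 6.334) = 5.221 V.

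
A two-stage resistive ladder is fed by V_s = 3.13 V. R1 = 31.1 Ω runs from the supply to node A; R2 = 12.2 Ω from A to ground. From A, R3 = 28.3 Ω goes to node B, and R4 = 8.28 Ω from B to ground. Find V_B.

The second stage (R3 + R4 = 36.58 Ω) loads node A in parallel with R2.
Effective lower resistance at A: R2 ‖ 36.58 = 9.149 Ω.
So V_A = 3.13 × 0.2273 = 0.7115 V.
Stage 2 is unloaded, so V_B = V_A · R4/(R3+R4) = 0.7115 × 8.28/36.58 = 0.1610 V.

V_B ≈ 0.161 V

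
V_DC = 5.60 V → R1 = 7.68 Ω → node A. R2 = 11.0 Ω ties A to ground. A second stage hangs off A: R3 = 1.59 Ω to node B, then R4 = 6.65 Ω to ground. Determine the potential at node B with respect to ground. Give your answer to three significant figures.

The second stage (R3 + R4 = 8.240 Ω) loads node A in parallel with R2.
R2 ‖ (R3+R4) = 4.711 Ω.
First divider: V_A = V_DC · 4.711/(7.68 + 4.711) = 2.129 V.
Then the unloaded second divider: V_B = V_A × R4/(R3+R4) = 2.129 × 0.8070 = 1.718 V.

V_B ≈ 1.72 V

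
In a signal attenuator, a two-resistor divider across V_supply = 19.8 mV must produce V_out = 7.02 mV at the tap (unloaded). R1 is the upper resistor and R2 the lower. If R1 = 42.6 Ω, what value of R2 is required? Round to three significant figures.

R2 ≈ 23.4 Ω

V_out/V_supply = R2/(R1+R2) = 0.3545.
So R2 = R1 · V_out/(V_supply − V_out) = 42.6 × 7.02/(19.8 − 7.02) = 42.6 × 0.5493 = 23.40 Ω.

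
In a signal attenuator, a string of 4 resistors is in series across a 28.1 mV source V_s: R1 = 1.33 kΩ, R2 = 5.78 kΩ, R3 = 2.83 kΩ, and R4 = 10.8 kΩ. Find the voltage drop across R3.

Total series resistance ΣR = 1.33 + 5.78 + 2.83 + 10.8 = 20.74 kΩ.
By the voltage-divider rule, V = 28.1 × 2.830/20.74 = 3.834 mV.

V ≈ 3.83 mV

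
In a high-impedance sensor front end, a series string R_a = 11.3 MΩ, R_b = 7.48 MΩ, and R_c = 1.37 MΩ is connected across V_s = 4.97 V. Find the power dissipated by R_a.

P ≈ 0.687 µW

ΣR = 20.15 MΩ → I = 4.97/20.15 = 0.2467 µA.
P = I²R = 0.06084 × 11.3 = 0.6875 µW.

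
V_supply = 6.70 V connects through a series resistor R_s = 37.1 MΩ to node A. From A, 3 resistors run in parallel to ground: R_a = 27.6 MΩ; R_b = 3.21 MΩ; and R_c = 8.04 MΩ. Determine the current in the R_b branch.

Combine the parallel branches: R_p = (1/27.6 + 1/3.21 + 1/8.04)⁻¹ = 2.118 MΩ.
V_A = 6.70 × 2.118/39.22 = 0.3618 V.
I(R_b) = V_A / R_b = 0.3618/3.21 = 0.1127 µA.
(Equivalently: I_total = 0.1708 µA, then current-divider fraction G_k/ΣG = 0.6598.)

I ≈ 0.113 µA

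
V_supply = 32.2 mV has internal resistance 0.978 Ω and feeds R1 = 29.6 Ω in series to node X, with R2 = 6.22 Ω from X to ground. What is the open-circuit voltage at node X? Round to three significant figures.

R1' = 0.978 + 29.6 = 30.58 Ω (source resistance + R1).
V_th is the unloaded tap voltage: V_supply · R2/(R1'+R2) = 32.2 × 0.1690 = 5.443 mV.

V_th ≈ 5.44 mV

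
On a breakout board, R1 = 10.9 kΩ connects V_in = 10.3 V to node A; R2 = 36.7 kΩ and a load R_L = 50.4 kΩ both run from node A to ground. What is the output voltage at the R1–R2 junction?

The load sits in parallel with R2, giving an effective lower resistance R2' = R2·R_L/(R2+R_L) = 21.24 kΩ.
Then V_out = V_in · R2'/(R1 + R2') = 10.3 × 21.24/32.14 = 6.806 V.

V_out ≈ 6.81 V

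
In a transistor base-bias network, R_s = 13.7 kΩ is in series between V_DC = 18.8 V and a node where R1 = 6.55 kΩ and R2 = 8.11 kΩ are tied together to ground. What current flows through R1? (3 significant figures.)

Equivalent of the parallel group: R_p = 3.623 kΩ.
Node voltage V_A = V_DC · R_p/(R_s + R_p) = 18.8 × 0.2092 = 3.932 V.
I(R1) = V_A / R1 = 3.932/6.55 = 0.6004 mA.

I ≈ 0.600 mA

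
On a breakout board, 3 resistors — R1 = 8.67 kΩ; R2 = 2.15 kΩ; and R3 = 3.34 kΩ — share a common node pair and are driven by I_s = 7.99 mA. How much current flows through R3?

ΣG = 1/8.67 + 1/2.15 + 1/3.34 = 0.8799.
By the current-divider rule, I = I_s · G_k/ΣG = 7.99 × 0.3403 = 2.719 mA.

I ≈ 2.72 mA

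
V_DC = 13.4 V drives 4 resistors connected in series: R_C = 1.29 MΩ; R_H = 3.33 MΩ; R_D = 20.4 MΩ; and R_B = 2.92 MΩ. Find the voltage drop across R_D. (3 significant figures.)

V ≈ 9.78 V

Total series resistance ΣR = 1.29 + 3.33 + 20.4 + 2.92 = 27.94 MΩ.
V = V_DC · R/ΣR = 13.4 × 0.7301 = 9.784 V.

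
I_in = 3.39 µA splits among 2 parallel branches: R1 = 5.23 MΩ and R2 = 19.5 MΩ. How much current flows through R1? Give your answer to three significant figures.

Two-branch current divider: I_k = I_in · R_other/(R_1 + R_2).
I(R1) = 3.39 × 19.5/(5.23 + 19.5) = 3.39 × 0.7885 = 2.673 µA.

I ≈ 2.67 µA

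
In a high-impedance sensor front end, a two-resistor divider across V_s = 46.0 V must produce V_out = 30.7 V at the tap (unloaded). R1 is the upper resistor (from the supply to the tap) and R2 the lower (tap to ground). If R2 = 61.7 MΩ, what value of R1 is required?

Required fraction k = V_out/V_s = 0.6674.
Rearranging, R1 = R2·(1−k)/k = 61.7 × 0.4984 = 30.75 MΩ.

R1 ≈ 30.7 MΩ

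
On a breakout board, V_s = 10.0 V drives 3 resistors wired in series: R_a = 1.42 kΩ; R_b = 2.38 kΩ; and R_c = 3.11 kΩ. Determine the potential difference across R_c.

ΣR = 1.42 + 2.38 + 3.11 = 6.910 kΩ.
V = V_s · R/ΣR = 10.0 × 0.4501 = 4.501 V.

V ≈ 4.50 V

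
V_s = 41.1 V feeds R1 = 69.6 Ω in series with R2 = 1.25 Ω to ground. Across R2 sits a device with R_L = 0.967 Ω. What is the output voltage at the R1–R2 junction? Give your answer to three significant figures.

V_out ≈ 0.319 V

R2 ‖ R_L = (1.25 × 0.967)/(1.25 + 0.967) = 0.5452 Ω.
Now apply the divider: V_out = 41.1 × 0.007773 = 0.3195 V.
(Unloaded it would be 0.725 V; the load pulls it down.)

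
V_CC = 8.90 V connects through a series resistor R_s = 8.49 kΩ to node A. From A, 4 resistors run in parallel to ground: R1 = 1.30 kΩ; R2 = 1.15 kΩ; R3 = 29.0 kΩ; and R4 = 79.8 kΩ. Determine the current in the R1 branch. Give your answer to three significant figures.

Parallel bank: R_p = 1/(1/1.30 + 1/1.15 + 1/29.0 + 1/79.8) = 0.5932 kΩ.
V_A = 8.90 × 0.5932/9.083 = 0.5812 V.
I(R1) = V_A / R1 = 0.5812/1.30 = 0.4471 mA.
(Check via current divider: I_total = 0.9798 mA; share G_k/ΣG = 0.4563 → same result.)

I ≈ 0.447 mA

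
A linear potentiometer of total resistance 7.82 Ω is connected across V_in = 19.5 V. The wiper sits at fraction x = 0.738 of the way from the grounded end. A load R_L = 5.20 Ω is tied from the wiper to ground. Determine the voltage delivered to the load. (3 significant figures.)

Split the track: R_lower = x·R_p = 5.771 Ω, R_upper = (1−x)·R_p = 2.049 Ω.
Lower segment in parallel with the load: 5.771 ‖ 5.20 = 2.735 Ω.
Loaded-divider output: V_out = 19.5 × 0.5717 = 11.15 V.
(Unloaded: V_out = x·V_in = 14.4 V.)

V_out ≈ 11.1 V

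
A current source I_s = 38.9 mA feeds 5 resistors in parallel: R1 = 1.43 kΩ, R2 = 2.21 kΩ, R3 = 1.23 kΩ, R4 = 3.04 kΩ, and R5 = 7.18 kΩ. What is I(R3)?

ΣG = 1/1.43 + 1/2.21 + 1/1.23 + 1/3.04 + 1/7.18 = 2.433.
By the current-divider rule, I = I_s · G_k/ΣG = 38.9 × 0.3342 = 13.00 mA.

I ≈ 13.0 mA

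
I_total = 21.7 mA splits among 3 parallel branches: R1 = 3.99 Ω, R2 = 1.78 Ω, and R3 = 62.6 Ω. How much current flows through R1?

Total conductance ΣG = 1/3.99 + 1/1.78 + 1/62.6 = 0.8284 (units of 1/Ω).
R1 takes the fraction G_k/ΣG = 0.2506/0.8284 = 0.3025, so I = 21.7 × 0.3025 = 6.565 mA.

I ≈ 6.57 mA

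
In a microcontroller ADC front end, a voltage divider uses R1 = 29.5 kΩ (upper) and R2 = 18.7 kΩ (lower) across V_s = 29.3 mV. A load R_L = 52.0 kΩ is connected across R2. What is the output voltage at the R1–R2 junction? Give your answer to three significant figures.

V_out ≈ 9.32 mV

The load sits in parallel with R2, giving an effective lower resistance R2' = R2·R_L/(R2+R_L) = 13.75 kΩ.
Now apply the divider: V_out = 29.3 × 0.3180 = 9.317 mV.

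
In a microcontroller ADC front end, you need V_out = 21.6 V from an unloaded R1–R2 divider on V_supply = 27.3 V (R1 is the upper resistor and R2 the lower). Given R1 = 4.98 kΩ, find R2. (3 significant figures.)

Required fraction k = V_out/V_supply = 0.7912.
R2 = R1 · 0.7912/(1 − 0.7912) = 18.87 kΩ.

R2 ≈ 18.9 kΩ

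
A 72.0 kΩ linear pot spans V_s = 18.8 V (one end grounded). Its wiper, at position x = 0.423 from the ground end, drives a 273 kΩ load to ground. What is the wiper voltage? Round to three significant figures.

The pot divides into 41.54 kΩ above the wiper and 30.46 kΩ below.
R_L loads the lower segment: effective lower R = 27.40 kΩ.
Loaded-divider output: V_out = 18.8 × 0.3974 = 7.471 V.
(Unloaded: V_out = x·V_s = 7.95 V.)

V_out ≈ 7.47 V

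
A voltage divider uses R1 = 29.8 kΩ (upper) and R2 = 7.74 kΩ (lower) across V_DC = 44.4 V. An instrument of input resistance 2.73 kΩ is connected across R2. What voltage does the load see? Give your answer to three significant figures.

V_out ≈ 2.82 V

R2 ‖ R_L = (7.74 × 2.73)/(7.74 + 2.73) = 2.018 kΩ.
Then V_out = V_DC · R2'/(R1 + R2') = 44.4 × 2.018/31.82 = 2.816 V.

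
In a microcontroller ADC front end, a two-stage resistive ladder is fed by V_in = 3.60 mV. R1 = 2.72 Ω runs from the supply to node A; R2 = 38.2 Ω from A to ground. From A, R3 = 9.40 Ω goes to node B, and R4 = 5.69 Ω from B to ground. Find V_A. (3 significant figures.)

Node A sees R2 in parallel with the series input of stage 2, R3 + R4 = 15.09 Ω.
Effective lower resistance at A: R2 ‖ 15.09 = 10.82 Ω.
So V_A = 3.60 × 0.7991 = 2.877 mV.

V_A ≈ 2.88 mV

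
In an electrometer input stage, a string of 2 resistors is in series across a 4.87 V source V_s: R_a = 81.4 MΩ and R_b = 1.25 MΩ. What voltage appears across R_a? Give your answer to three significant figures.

V ≈ 4.80 V

Series total: ΣR = 81.4 + 1.25 = 82.65 MΩ.
By the voltage-divider rule, V = 4.87 × 81.40/82.65 = 4.796 V.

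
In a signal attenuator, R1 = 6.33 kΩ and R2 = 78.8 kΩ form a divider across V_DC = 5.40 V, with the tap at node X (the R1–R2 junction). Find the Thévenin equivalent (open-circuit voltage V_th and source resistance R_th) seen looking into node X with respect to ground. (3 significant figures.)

V_th ≈ 5.00 V, R_th ≈ 5.86 kΩ

Open-circuit (no load on X): V_th = V_DC · R2/(R1 + R2) = 5.40 × 78.8/(6.330 + 78.8) = 4.998 V.
With V_DC suppressed (replaced by a short), R_th = R1 ‖ R2 = (6.330 × 78.8)/(6.330 + 78.8) = 5.859 kΩ.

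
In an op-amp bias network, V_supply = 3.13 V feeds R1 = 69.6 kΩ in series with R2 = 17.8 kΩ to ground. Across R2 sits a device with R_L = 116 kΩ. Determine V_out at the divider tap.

V_out ≈ 0.568 V

The load sits in parallel with R2, giving an effective lower resistance R2' = R2·R_L/(R2+R_L) = 15.43 kΩ.
Then V_out = V_supply · R2'/(R1 + R2') = 3.13 × 15.43/85.03 = 0.5680 V.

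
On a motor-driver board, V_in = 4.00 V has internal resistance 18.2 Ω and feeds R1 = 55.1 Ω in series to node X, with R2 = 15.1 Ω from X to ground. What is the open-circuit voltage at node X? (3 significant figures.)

R1' = 18.2 + 55.1 = 73.30 Ω (source resistance + R1).
V_th is the unloaded tap voltage: V_in · R2/(R1'+R2) = 4.00 × 0.1708 = 0.6833 V.

V_th ≈ 0.683 V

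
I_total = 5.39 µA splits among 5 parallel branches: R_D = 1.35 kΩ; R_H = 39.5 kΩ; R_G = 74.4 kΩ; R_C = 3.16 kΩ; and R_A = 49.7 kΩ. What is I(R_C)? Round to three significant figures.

Total conductance ΣG = 1/1.35 + 1/39.5 + 1/74.4 + 1/3.16 + 1/49.7 = 1.116 (units of 1/kΩ).
R_C takes the fraction G_k/ΣG = 0.3165/1.116 = 0.2835, so I = 5.39 × 0.2835 = 1.528 µA.

I ≈ 1.53 µA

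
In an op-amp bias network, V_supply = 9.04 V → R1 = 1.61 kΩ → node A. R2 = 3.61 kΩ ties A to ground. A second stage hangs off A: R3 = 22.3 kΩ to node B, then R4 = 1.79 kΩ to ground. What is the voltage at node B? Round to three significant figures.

Node A sees R2 in parallel with the series input of stage 2, R3 + R4 = 24.09 kΩ.
R2 ‖ (R3+R4) = 3.140 kΩ.
V_A = 9.04 × 3.140/(1.61 + 3.140) = 5.976 V.
Then the unloaded second divider: V_B = V_A × R4/(R3+R4) = 5.976 × 0.07430 = 0.4440 V.

V_B ≈ 0.444 V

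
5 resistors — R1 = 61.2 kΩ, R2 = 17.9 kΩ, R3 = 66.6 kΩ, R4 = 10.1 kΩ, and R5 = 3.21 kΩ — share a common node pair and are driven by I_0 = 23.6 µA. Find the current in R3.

ΣG = 1/61.2 + 1/17.9 + 1/66.6 + 1/10.1 + 1/3.21 = 0.4978.
By the current-divider rule, I = I_0 · G_k/ΣG = 23.6 × 0.03017 = 0.7119 µA.

I ≈ 0.712 µA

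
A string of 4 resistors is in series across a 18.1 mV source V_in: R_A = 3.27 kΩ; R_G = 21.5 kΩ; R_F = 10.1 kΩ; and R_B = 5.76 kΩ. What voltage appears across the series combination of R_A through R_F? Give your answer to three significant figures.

Series total: ΣR = 3.27 + 21.5 + 10.1 + 5.76 = 40.63 kΩ.
R_{R_A..R_F} = 3.27 + 21.5 + 10.1 = 34.87 kΩ.
Voltage divider: V = V_in · (34.87 / 40.63) = 18.1 × 0.8582 = 15.53 mV.

V ≈ 15.5 mV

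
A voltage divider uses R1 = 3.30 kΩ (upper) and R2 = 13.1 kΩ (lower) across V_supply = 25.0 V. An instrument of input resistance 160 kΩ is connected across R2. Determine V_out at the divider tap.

V_out ≈ 19.6 V

R2 ‖ R_L = (13.1 × 160)/(13.1 + 160) = 12.11 kΩ.
Now apply the divider: V_out = 25.0 × 0.7858 = 19.65 V.
(Unloaded it would be 20.0 V; the load pulls it down.)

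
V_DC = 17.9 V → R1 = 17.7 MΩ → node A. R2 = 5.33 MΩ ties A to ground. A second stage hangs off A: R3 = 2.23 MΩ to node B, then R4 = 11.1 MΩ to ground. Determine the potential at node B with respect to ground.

Node A sees R2 in parallel with the series input of stage 2, R3 + R4 = 13.33 MΩ.
Effective lower resistance at A: R2 ‖ 13.33 = 3.808 MΩ.
First divider: V_A = V_DC · 3.808/(17.7 + 3.808) = 3.169 V.
Stage 2 is unloaded, so V_B = V_A · R4/(R3+R4) = 3.169 × 11.1/13.33 = 2.639 V.

V_B ≈ 2.64 V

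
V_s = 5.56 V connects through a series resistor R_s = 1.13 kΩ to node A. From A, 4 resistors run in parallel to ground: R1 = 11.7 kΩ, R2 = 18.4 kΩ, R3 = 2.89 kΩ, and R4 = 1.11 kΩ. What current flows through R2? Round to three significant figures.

Equivalent of the parallel group: R_p = 0.7211 kΩ.
Node voltage V_A = V_s · R_p/(R_s + R_p) = 5.56 × 0.3896 = 2.166 V.
I(R2) = V_A / R2 = 2.166/18.4 = 0.1177 mA.

I ≈ 0.118 mA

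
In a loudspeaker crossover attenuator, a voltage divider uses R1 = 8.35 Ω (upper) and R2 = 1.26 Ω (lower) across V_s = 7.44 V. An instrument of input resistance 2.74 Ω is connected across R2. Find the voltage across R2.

V_out ≈ 0.697 V

The load sits in parallel with R2, giving an effective lower resistance R2' = R2·R_L/(R2+R_L) = 0.8631 Ω.
Now apply the divider: V_out = 7.44 × 0.09368 = 0.6970 V.
(Unloaded it would be 0.975 V; the load pulls it down.)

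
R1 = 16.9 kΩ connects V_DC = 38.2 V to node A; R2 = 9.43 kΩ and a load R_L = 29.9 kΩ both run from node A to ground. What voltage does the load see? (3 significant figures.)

V_out ≈ 11.4 V

The load sits in parallel with R2, giving an effective lower resistance R2' = R2·R_L/(R2+R_L) = 7.169 kΩ.
Then V_out = V_DC · R2'/(R1 + R2') = 38.2 × 7.169/24.07 = 11.38 V.
(Unloaded it would be 13.7 V; the load pulls it down.)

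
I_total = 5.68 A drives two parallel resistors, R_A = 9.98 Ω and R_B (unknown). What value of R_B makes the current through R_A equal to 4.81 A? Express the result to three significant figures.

In a two-way split, I_A/I_total = R_B/(R_A + R_B).
With f = 0.8468, R_B = R_A · f/(1−f) = 9.98 × 5.529 = 55.18 Ω.

R_B ≈ 55.2 Ω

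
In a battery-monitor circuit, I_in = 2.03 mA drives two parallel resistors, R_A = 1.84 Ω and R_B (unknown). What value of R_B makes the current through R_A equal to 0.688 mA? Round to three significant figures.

Two-branch current divider: I_A = I_in · R_B/(R_A + R_B).
0.688/2.03 = R_B/(R_A + R_B) → R_B = R_A · (0.3389)/(1 − 0.3389) = 1.84 × 0.5127 = 0.9433 Ω.

R_B ≈ 0.943 Ω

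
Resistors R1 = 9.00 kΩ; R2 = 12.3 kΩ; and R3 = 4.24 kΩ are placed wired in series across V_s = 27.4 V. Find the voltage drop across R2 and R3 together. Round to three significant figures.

Series total: ΣR = 9.00 + 12.3 + 4.24 = 25.54 kΩ.
R_{R2..R3} = 12.3 + 4.24 = 16.54 kΩ.
V = V_s · R/ΣR = 27.4 × 0.6476 = 17.74 V.

V ≈ 17.7 V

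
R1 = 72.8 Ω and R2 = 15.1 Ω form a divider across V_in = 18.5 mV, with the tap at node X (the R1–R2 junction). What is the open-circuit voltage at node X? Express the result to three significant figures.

V_th ≈ 3.18 mV

With X open, the divider is unloaded: V_th = 18.5 × 15.1/87.90 = 3.178 mV.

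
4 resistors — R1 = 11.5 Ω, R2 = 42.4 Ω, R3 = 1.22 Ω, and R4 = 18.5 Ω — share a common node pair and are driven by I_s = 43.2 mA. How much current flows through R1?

I ≈ 3.82 mA

Total conductance ΣG = 1/11.5 + 1/42.4 + 1/1.22 + 1/18.5 = 0.9843 (units of 1/Ω).
R1 takes the fraction G_k/ΣG = 0.08696/0.9843 = 0.08835, so I = 43.2 × 0.08835 = 3.817 mA.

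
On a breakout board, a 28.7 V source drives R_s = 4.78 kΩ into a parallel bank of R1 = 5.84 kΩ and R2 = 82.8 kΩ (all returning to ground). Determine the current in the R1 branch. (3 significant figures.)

Parallel bank: R_p = 1/(1/5.84 + 1/82.8) = 5.455 kΩ.
V_A = 28.7 × 5.455/10.24 = 15.30 V.
I(R1) = V_A / R1 = 15.30/5.84 = 2.619 mA.
(Equivalently: I_total = 2.804 mA, then current-divider fraction G_k/ΣG = 0.9341.)

I ≈ 2.62 mA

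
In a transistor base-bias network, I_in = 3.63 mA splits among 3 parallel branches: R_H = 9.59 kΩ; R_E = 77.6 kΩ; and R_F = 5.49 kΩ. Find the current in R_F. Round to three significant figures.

Total conductance ΣG = 1/9.59 + 1/77.6 + 1/5.49 = 0.2993 (units of 1/kΩ).
R_F takes the fraction G_k/ΣG = 0.1821/0.2993 = 0.6086, so I = 3.63 × 0.6086 = 2.209 mA.

I ≈ 2.21 mA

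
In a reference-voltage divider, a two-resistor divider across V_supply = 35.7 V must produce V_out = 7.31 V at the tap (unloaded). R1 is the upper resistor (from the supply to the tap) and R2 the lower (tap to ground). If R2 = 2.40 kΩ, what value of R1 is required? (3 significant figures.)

Required fraction k = V_out/V_supply = 0.2048.
So R1 = R2 · (V_supply/V_out − 1) = 2.40 × (35.7/7.31 − 1) = 2.40 × 3.884 = 9.321 kΩ.

R1 ≈ 9.32 kΩ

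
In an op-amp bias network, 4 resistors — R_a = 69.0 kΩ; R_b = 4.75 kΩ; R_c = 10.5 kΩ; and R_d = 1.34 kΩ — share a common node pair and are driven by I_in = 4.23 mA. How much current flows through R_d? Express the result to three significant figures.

I ≈ 2.96 mA

Total conductance ΣG = 1/69.0 + 1/4.75 + 1/10.5 + 1/1.34 = 1.067 (units of 1/kΩ).
By the current-divider rule, I = I_in · G_k/ΣG = 4.23 × 0.6997 = 2.960 mA.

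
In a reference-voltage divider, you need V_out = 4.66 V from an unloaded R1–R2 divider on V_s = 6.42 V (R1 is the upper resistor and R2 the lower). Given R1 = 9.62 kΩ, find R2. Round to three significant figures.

R2 ≈ 25.5 kΩ

The divider ratio is R2/(R1+R2) = 4.66/6.42 = 0.7259.
Rearranging, R2 = R1·k/(1−k) = 9.62 × 2.648 = 25.47 kΩ.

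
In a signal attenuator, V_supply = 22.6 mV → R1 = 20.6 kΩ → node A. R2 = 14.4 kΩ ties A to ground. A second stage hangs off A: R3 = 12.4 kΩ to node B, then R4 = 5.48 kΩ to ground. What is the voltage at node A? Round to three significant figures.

Node A sees R2 in parallel with the series input of stage 2, R3 + R4 = 17.88 kΩ.
Effective lower resistance at A: R2 ‖ 17.88 = 7.976 kΩ.
So V_A = 22.6 × 0.2791 = 6.308 mV.

V_A ≈ 6.31 mV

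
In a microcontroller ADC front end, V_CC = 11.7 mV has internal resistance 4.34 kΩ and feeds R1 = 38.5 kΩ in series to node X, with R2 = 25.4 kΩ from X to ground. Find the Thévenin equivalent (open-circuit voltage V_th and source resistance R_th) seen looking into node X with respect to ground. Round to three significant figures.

R1' = 4.34 + 38.5 = 42.84 kΩ (source resistance + R1).
Open-circuit (no load on X): V_th = V_CC · R2/(R1' + R2) = 11.7 × 25.4/(42.84 + 25.4) = 4.355 mV.
With V_CC suppressed (replaced by a short), R_th = R1' ‖ R2 = (42.84 × 25.4)/(42.84 + 25.4) = 15.95 kΩ.

V_th ≈ 4.35 mV, R_th ≈ 15.9 kΩ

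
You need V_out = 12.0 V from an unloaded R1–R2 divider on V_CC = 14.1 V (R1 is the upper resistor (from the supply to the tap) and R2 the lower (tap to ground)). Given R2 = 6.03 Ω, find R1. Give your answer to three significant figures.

The divider ratio is R2/(R1+R2) = 12.0/14.1 = 0.8511.
R1 = R2·(1/k − 1) = 6.03 × 0.1750 = 1.055 Ω.

R1 ≈ 1.06 Ω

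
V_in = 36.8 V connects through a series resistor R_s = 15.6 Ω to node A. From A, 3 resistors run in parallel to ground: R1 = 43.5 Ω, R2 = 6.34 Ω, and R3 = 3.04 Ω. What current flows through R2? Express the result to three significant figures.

I ≈ 0.648 A

Parallel bank: R_p = 1/(1/43.5 + 1/6.34 + 1/3.04) = 1.962 Ω.
V_A = 36.8 × 1.962/17.56 = 4.111 V.
I(R2) = V_A / R2 = 4.111/6.34 = 0.6485 A.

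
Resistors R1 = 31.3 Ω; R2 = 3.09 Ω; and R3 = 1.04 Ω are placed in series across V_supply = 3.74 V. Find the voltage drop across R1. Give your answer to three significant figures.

V ≈ 3.30 V

Total series resistance ΣR = 31.3 + 3.09 + 1.04 = 35.43 Ω.
V = V_supply · R/ΣR = 3.74 × 0.8834 = 3.304 V.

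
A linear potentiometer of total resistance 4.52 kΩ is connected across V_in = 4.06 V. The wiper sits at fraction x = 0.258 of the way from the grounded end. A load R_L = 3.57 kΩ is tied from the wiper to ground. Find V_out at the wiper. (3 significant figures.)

V_out ≈ 0.843 V

Lower segment x·R_p = 1.166 kΩ; upper segment (1−x)·R_p = 3.354 kΩ.
(x·R_p) ‖ R_L = 0.8790 kΩ.
V_out = 4.06 × 0.8790/(3.354 + 0.8790) = 0.8431 V.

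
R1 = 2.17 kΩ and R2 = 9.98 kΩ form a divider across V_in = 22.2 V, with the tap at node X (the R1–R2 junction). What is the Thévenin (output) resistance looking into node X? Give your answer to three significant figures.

Zeroing V_in shorts the top of R1 to ground, so R_th = R1 ‖ R2 = 1.782 kΩ.

R_th ≈ 1.78 kΩ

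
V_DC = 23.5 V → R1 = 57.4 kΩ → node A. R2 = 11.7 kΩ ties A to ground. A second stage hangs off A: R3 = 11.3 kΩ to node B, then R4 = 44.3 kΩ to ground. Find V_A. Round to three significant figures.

V_A ≈ 3.39 V

Looking into the second stage from A: R3 + R4 = 55.60 kΩ appears in parallel with R2.
R2 ‖ (R3+R4) = 9.666 kΩ.
V_A = 23.5 × 9.666/(57.4 + 9.666) = 3.387 V.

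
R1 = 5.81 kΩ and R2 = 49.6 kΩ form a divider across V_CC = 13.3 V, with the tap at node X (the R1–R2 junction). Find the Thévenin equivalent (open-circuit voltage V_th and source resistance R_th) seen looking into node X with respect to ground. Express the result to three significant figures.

V_th is the unloaded tap voltage: V_CC · R2/(R1+R2) = 13.3 × 0.8951 = 11.91 V.
Zeroing V_CC shorts the top of R1 to ground, so R_th = R1 ‖ R2 = 5.201 kΩ.

V_th ≈ 11.9 V, R_th ≈ 5.20 kΩ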